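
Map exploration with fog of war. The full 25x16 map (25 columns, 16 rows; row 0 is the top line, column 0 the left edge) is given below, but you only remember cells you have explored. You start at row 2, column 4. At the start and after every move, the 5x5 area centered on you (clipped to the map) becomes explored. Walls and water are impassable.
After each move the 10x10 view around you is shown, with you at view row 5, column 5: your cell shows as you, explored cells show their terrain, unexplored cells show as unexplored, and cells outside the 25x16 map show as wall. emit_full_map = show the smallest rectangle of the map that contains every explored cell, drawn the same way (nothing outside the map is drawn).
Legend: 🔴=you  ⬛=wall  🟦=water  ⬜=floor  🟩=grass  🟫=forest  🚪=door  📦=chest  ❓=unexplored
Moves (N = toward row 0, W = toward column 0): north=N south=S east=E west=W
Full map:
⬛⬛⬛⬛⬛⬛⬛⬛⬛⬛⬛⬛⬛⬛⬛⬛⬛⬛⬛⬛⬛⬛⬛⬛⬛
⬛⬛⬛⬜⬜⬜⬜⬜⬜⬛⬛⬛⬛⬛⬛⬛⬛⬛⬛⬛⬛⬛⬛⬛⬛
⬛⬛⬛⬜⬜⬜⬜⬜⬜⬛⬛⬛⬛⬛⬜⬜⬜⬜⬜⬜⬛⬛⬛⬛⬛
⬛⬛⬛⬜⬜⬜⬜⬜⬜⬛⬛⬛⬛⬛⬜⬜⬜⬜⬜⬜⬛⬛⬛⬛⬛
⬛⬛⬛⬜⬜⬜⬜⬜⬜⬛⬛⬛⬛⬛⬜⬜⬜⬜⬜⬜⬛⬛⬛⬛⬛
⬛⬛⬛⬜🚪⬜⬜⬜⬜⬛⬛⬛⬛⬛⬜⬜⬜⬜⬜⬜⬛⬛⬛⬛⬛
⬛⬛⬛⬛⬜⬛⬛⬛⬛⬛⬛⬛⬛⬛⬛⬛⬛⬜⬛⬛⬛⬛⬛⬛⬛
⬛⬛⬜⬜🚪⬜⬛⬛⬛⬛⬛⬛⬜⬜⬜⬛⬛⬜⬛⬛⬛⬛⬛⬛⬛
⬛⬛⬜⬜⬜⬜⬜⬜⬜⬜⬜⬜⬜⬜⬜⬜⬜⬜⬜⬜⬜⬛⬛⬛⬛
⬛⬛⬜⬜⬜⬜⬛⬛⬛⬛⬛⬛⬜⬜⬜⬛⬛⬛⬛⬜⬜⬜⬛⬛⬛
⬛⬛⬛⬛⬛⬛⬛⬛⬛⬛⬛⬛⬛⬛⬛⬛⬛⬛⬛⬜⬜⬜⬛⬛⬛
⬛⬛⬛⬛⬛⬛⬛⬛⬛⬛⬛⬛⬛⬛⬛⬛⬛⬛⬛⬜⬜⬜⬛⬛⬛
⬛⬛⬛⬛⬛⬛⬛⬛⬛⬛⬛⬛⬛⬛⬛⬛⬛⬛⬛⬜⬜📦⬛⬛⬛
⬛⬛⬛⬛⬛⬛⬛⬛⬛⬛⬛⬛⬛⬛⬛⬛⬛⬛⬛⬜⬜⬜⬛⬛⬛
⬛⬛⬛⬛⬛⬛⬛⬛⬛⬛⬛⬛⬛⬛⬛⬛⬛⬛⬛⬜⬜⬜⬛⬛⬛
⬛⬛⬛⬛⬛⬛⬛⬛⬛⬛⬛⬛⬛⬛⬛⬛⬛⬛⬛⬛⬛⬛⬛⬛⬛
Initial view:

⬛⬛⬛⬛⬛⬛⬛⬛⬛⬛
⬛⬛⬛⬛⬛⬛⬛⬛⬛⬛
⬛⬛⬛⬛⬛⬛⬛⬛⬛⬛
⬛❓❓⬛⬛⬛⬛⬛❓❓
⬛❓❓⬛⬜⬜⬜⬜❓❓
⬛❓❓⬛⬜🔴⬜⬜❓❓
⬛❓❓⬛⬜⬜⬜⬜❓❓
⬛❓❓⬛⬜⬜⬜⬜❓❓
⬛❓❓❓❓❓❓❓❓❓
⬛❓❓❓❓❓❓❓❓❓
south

⬛⬛⬛⬛⬛⬛⬛⬛⬛⬛
⬛⬛⬛⬛⬛⬛⬛⬛⬛⬛
⬛❓❓⬛⬛⬛⬛⬛❓❓
⬛❓❓⬛⬜⬜⬜⬜❓❓
⬛❓❓⬛⬜⬜⬜⬜❓❓
⬛❓❓⬛⬜🔴⬜⬜❓❓
⬛❓❓⬛⬜⬜⬜⬜❓❓
⬛❓❓⬛⬜🚪⬜⬜❓❓
⬛❓❓❓❓❓❓❓❓❓
⬛❓❓❓❓❓❓❓❓❓

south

⬛⬛⬛⬛⬛⬛⬛⬛⬛⬛
⬛❓❓⬛⬛⬛⬛⬛❓❓
⬛❓❓⬛⬜⬜⬜⬜❓❓
⬛❓❓⬛⬜⬜⬜⬜❓❓
⬛❓❓⬛⬜⬜⬜⬜❓❓
⬛❓❓⬛⬜🔴⬜⬜❓❓
⬛❓❓⬛⬜🚪⬜⬜❓❓
⬛❓❓⬛⬛⬜⬛⬛❓❓
⬛❓❓❓❓❓❓❓❓❓
⬛❓❓❓❓❓❓❓❓❓

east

⬛⬛⬛⬛⬛⬛⬛⬛⬛⬛
❓❓⬛⬛⬛⬛⬛❓❓❓
❓❓⬛⬜⬜⬜⬜❓❓❓
❓❓⬛⬜⬜⬜⬜⬜❓❓
❓❓⬛⬜⬜⬜⬜⬜❓❓
❓❓⬛⬜⬜🔴⬜⬜❓❓
❓❓⬛⬜🚪⬜⬜⬜❓❓
❓❓⬛⬛⬜⬛⬛⬛❓❓
❓❓❓❓❓❓❓❓❓❓
❓❓❓❓❓❓❓❓❓❓

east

⬛⬛⬛⬛⬛⬛⬛⬛⬛⬛
❓⬛⬛⬛⬛⬛❓❓❓❓
❓⬛⬜⬜⬜⬜❓❓❓❓
❓⬛⬜⬜⬜⬜⬜⬜❓❓
❓⬛⬜⬜⬜⬜⬜⬜❓❓
❓⬛⬜⬜⬜🔴⬜⬜❓❓
❓⬛⬜🚪⬜⬜⬜⬜❓❓
❓⬛⬛⬜⬛⬛⬛⬛❓❓
❓❓❓❓❓❓❓❓❓❓
❓❓❓❓❓❓❓❓❓❓

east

⬛⬛⬛⬛⬛⬛⬛⬛⬛⬛
⬛⬛⬛⬛⬛❓❓❓❓❓
⬛⬜⬜⬜⬜❓❓❓❓❓
⬛⬜⬜⬜⬜⬜⬜⬛❓❓
⬛⬜⬜⬜⬜⬜⬜⬛❓❓
⬛⬜⬜⬜⬜🔴⬜⬛❓❓
⬛⬜🚪⬜⬜⬜⬜⬛❓❓
⬛⬛⬜⬛⬛⬛⬛⬛❓❓
❓❓❓❓❓❓❓❓❓❓
❓❓❓❓❓❓❓❓❓❓

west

⬛⬛⬛⬛⬛⬛⬛⬛⬛⬛
❓⬛⬛⬛⬛⬛❓❓❓❓
❓⬛⬜⬜⬜⬜❓❓❓❓
❓⬛⬜⬜⬜⬜⬜⬜⬛❓
❓⬛⬜⬜⬜⬜⬜⬜⬛❓
❓⬛⬜⬜⬜🔴⬜⬜⬛❓
❓⬛⬜🚪⬜⬜⬜⬜⬛❓
❓⬛⬛⬜⬛⬛⬛⬛⬛❓
❓❓❓❓❓❓❓❓❓❓
❓❓❓❓❓❓❓❓❓❓

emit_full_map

⬛⬛⬛⬛⬛❓❓❓
⬛⬜⬜⬜⬜❓❓❓
⬛⬜⬜⬜⬜⬜⬜⬛
⬛⬜⬜⬜⬜⬜⬜⬛
⬛⬜⬜⬜🔴⬜⬜⬛
⬛⬜🚪⬜⬜⬜⬜⬛
⬛⬛⬜⬛⬛⬛⬛⬛

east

⬛⬛⬛⬛⬛⬛⬛⬛⬛⬛
⬛⬛⬛⬛⬛❓❓❓❓❓
⬛⬜⬜⬜⬜❓❓❓❓❓
⬛⬜⬜⬜⬜⬜⬜⬛❓❓
⬛⬜⬜⬜⬜⬜⬜⬛❓❓
⬛⬜⬜⬜⬜🔴⬜⬛❓❓
⬛⬜🚪⬜⬜⬜⬜⬛❓❓
⬛⬛⬜⬛⬛⬛⬛⬛❓❓
❓❓❓❓❓❓❓❓❓❓
❓❓❓❓❓❓❓❓❓❓

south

⬛⬛⬛⬛⬛❓❓❓❓❓
⬛⬜⬜⬜⬜❓❓❓❓❓
⬛⬜⬜⬜⬜⬜⬜⬛❓❓
⬛⬜⬜⬜⬜⬜⬜⬛❓❓
⬛⬜⬜⬜⬜⬜⬜⬛❓❓
⬛⬜🚪⬜⬜🔴⬜⬛❓❓
⬛⬛⬜⬛⬛⬛⬛⬛❓❓
❓❓❓⬜⬛⬛⬛⬛❓❓
❓❓❓❓❓❓❓❓❓❓
❓❓❓❓❓❓❓❓❓❓

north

⬛⬛⬛⬛⬛⬛⬛⬛⬛⬛
⬛⬛⬛⬛⬛❓❓❓❓❓
⬛⬜⬜⬜⬜❓❓❓❓❓
⬛⬜⬜⬜⬜⬜⬜⬛❓❓
⬛⬜⬜⬜⬜⬜⬜⬛❓❓
⬛⬜⬜⬜⬜🔴⬜⬛❓❓
⬛⬜🚪⬜⬜⬜⬜⬛❓❓
⬛⬛⬜⬛⬛⬛⬛⬛❓❓
❓❓❓⬜⬛⬛⬛⬛❓❓
❓❓❓❓❓❓❓❓❓❓

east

⬛⬛⬛⬛⬛⬛⬛⬛⬛⬛
⬛⬛⬛⬛❓❓❓❓❓❓
⬜⬜⬜⬜❓❓❓❓❓❓
⬜⬜⬜⬜⬜⬜⬛⬛❓❓
⬜⬜⬜⬜⬜⬜⬛⬛❓❓
⬜⬜⬜⬜⬜🔴⬛⬛❓❓
⬜🚪⬜⬜⬜⬜⬛⬛❓❓
⬛⬜⬛⬛⬛⬛⬛⬛❓❓
❓❓⬜⬛⬛⬛⬛❓❓❓
❓❓❓❓❓❓❓❓❓❓

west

⬛⬛⬛⬛⬛⬛⬛⬛⬛⬛
⬛⬛⬛⬛⬛❓❓❓❓❓
⬛⬜⬜⬜⬜❓❓❓❓❓
⬛⬜⬜⬜⬜⬜⬜⬛⬛❓
⬛⬜⬜⬜⬜⬜⬜⬛⬛❓
⬛⬜⬜⬜⬜🔴⬜⬛⬛❓
⬛⬜🚪⬜⬜⬜⬜⬛⬛❓
⬛⬛⬜⬛⬛⬛⬛⬛⬛❓
❓❓❓⬜⬛⬛⬛⬛❓❓
❓❓❓❓❓❓❓❓❓❓

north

⬛⬛⬛⬛⬛⬛⬛⬛⬛⬛
⬛⬛⬛⬛⬛⬛⬛⬛⬛⬛
⬛⬛⬛⬛⬛❓❓❓❓❓
⬛⬜⬜⬜⬜⬜⬜⬛❓❓
⬛⬜⬜⬜⬜⬜⬜⬛⬛❓
⬛⬜⬜⬜⬜🔴⬜⬛⬛❓
⬛⬜⬜⬜⬜⬜⬜⬛⬛❓
⬛⬜🚪⬜⬜⬜⬜⬛⬛❓
⬛⬛⬜⬛⬛⬛⬛⬛⬛❓
❓❓❓⬜⬛⬛⬛⬛❓❓

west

⬛⬛⬛⬛⬛⬛⬛⬛⬛⬛
⬛⬛⬛⬛⬛⬛⬛⬛⬛⬛
❓⬛⬛⬛⬛⬛❓❓❓❓
❓⬛⬜⬜⬜⬜⬜⬜⬛❓
❓⬛⬜⬜⬜⬜⬜⬜⬛⬛
❓⬛⬜⬜⬜🔴⬜⬜⬛⬛
❓⬛⬜⬜⬜⬜⬜⬜⬛⬛
❓⬛⬜🚪⬜⬜⬜⬜⬛⬛
❓⬛⬛⬜⬛⬛⬛⬛⬛⬛
❓❓❓❓⬜⬛⬛⬛⬛❓

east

⬛⬛⬛⬛⬛⬛⬛⬛⬛⬛
⬛⬛⬛⬛⬛⬛⬛⬛⬛⬛
⬛⬛⬛⬛⬛❓❓❓❓❓
⬛⬜⬜⬜⬜⬜⬜⬛❓❓
⬛⬜⬜⬜⬜⬜⬜⬛⬛❓
⬛⬜⬜⬜⬜🔴⬜⬛⬛❓
⬛⬜⬜⬜⬜⬜⬜⬛⬛❓
⬛⬜🚪⬜⬜⬜⬜⬛⬛❓
⬛⬛⬜⬛⬛⬛⬛⬛⬛❓
❓❓❓⬜⬛⬛⬛⬛❓❓

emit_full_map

⬛⬛⬛⬛⬛❓❓❓❓
⬛⬜⬜⬜⬜⬜⬜⬛❓
⬛⬜⬜⬜⬜⬜⬜⬛⬛
⬛⬜⬜⬜⬜🔴⬜⬛⬛
⬛⬜⬜⬜⬜⬜⬜⬛⬛
⬛⬜🚪⬜⬜⬜⬜⬛⬛
⬛⬛⬜⬛⬛⬛⬛⬛⬛
❓❓❓⬜⬛⬛⬛⬛❓

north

⬛⬛⬛⬛⬛⬛⬛⬛⬛⬛
⬛⬛⬛⬛⬛⬛⬛⬛⬛⬛
⬛⬛⬛⬛⬛⬛⬛⬛⬛⬛
⬛⬛⬛⬛⬛⬛⬛⬛❓❓
⬛⬜⬜⬜⬜⬜⬜⬛❓❓
⬛⬜⬜⬜⬜🔴⬜⬛⬛❓
⬛⬜⬜⬜⬜⬜⬜⬛⬛❓
⬛⬜⬜⬜⬜⬜⬜⬛⬛❓
⬛⬜🚪⬜⬜⬜⬜⬛⬛❓
⬛⬛⬜⬛⬛⬛⬛⬛⬛❓

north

⬛⬛⬛⬛⬛⬛⬛⬛⬛⬛
⬛⬛⬛⬛⬛⬛⬛⬛⬛⬛
⬛⬛⬛⬛⬛⬛⬛⬛⬛⬛
⬛⬛⬛⬛⬛⬛⬛⬛⬛⬛
⬛⬛⬛⬛⬛⬛⬛⬛❓❓
⬛⬜⬜⬜⬜🔴⬜⬛❓❓
⬛⬜⬜⬜⬜⬜⬜⬛⬛❓
⬛⬜⬜⬜⬜⬜⬜⬛⬛❓
⬛⬜⬜⬜⬜⬜⬜⬛⬛❓
⬛⬜🚪⬜⬜⬜⬜⬛⬛❓

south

⬛⬛⬛⬛⬛⬛⬛⬛⬛⬛
⬛⬛⬛⬛⬛⬛⬛⬛⬛⬛
⬛⬛⬛⬛⬛⬛⬛⬛⬛⬛
⬛⬛⬛⬛⬛⬛⬛⬛❓❓
⬛⬜⬜⬜⬜⬜⬜⬛❓❓
⬛⬜⬜⬜⬜🔴⬜⬛⬛❓
⬛⬜⬜⬜⬜⬜⬜⬛⬛❓
⬛⬜⬜⬜⬜⬜⬜⬛⬛❓
⬛⬜🚪⬜⬜⬜⬜⬛⬛❓
⬛⬛⬜⬛⬛⬛⬛⬛⬛❓

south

⬛⬛⬛⬛⬛⬛⬛⬛⬛⬛
⬛⬛⬛⬛⬛⬛⬛⬛⬛⬛
⬛⬛⬛⬛⬛⬛⬛⬛❓❓
⬛⬜⬜⬜⬜⬜⬜⬛❓❓
⬛⬜⬜⬜⬜⬜⬜⬛⬛❓
⬛⬜⬜⬜⬜🔴⬜⬛⬛❓
⬛⬜⬜⬜⬜⬜⬜⬛⬛❓
⬛⬜🚪⬜⬜⬜⬜⬛⬛❓
⬛⬛⬜⬛⬛⬛⬛⬛⬛❓
❓❓❓⬜⬛⬛⬛⬛❓❓

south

⬛⬛⬛⬛⬛⬛⬛⬛⬛⬛
⬛⬛⬛⬛⬛⬛⬛⬛❓❓
⬛⬜⬜⬜⬜⬜⬜⬛❓❓
⬛⬜⬜⬜⬜⬜⬜⬛⬛❓
⬛⬜⬜⬜⬜⬜⬜⬛⬛❓
⬛⬜⬜⬜⬜🔴⬜⬛⬛❓
⬛⬜🚪⬜⬜⬜⬜⬛⬛❓
⬛⬛⬜⬛⬛⬛⬛⬛⬛❓
❓❓❓⬜⬛⬛⬛⬛❓❓
❓❓❓❓❓❓❓❓❓❓

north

⬛⬛⬛⬛⬛⬛⬛⬛⬛⬛
⬛⬛⬛⬛⬛⬛⬛⬛⬛⬛
⬛⬛⬛⬛⬛⬛⬛⬛❓❓
⬛⬜⬜⬜⬜⬜⬜⬛❓❓
⬛⬜⬜⬜⬜⬜⬜⬛⬛❓
⬛⬜⬜⬜⬜🔴⬜⬛⬛❓
⬛⬜⬜⬜⬜⬜⬜⬛⬛❓
⬛⬜🚪⬜⬜⬜⬜⬛⬛❓
⬛⬛⬜⬛⬛⬛⬛⬛⬛❓
❓❓❓⬜⬛⬛⬛⬛❓❓

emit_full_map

⬛⬛⬛⬛⬛⬛⬛⬛❓
⬛⬜⬜⬜⬜⬜⬜⬛❓
⬛⬜⬜⬜⬜⬜⬜⬛⬛
⬛⬜⬜⬜⬜🔴⬜⬛⬛
⬛⬜⬜⬜⬜⬜⬜⬛⬛
⬛⬜🚪⬜⬜⬜⬜⬛⬛
⬛⬛⬜⬛⬛⬛⬛⬛⬛
❓❓❓⬜⬛⬛⬛⬛❓


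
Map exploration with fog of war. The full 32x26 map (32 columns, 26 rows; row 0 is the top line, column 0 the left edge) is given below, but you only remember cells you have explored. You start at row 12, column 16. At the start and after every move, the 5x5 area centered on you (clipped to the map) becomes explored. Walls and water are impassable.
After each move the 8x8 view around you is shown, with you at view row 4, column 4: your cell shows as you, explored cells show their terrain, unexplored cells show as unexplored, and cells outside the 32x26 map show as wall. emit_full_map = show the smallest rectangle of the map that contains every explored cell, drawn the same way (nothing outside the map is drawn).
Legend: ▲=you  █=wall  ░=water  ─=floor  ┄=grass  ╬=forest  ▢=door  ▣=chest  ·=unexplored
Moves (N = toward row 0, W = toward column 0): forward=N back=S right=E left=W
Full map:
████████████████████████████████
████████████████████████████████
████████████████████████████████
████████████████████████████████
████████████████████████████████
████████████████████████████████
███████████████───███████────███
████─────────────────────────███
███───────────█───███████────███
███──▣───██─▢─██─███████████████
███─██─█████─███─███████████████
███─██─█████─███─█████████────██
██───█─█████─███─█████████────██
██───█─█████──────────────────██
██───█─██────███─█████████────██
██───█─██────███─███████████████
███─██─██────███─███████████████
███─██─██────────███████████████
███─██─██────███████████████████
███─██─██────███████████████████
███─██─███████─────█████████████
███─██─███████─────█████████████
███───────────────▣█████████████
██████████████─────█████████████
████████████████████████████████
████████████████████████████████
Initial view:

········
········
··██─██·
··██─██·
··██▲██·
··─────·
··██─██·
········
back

········
··██─██·
··██─██·
··██─██·
··──▲──·
··██─██·
··██─██·
········

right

········
·██─██··
·██─███·
·██─███·
·───▲──·
·██─███·
·██─███·
········

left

········
··██─██·
··██─███
··██─███
··──▲───
··██─███
··██─███
········

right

········
·██─██··
·██─███·
·██─███·
·───▲──·
·██─███·
·██─███·
········

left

········
··██─██·
··██─███
··██─███
··──▲───
··██─███
··██─███
········

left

········
···██─██
··███─██
··███─██
··──▲───
··███─██
··███─██
········

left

········
····██─█
··─███─█
··─███─█
··──▲───
··─███─█
··─███─█
········

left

········
·····██─
··█─███─
··█─███─
··█─▲───
··──███─
··──███─
········

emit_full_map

···██─██·
█─███─███
█─███─███
█─▲──────
──███─███
──███─███

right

········
····██─█
·█─███─█
·█─███─█
·█──▲───
·──███─█
·──███─█
········

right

········
···██─██
█─███─██
█─███─██
█───▲───
──███─██
──███─██
········

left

········
····██─█
·█─███─█
·█─███─█
·█──▲───
·──███─█
·──███─█
········

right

········
···██─██
█─███─██
█─███─██
█───▲───
──███─██
──███─██
········

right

········
··██─██·
─███─███
─███─███
────▲───
─███─███
─███─███
········

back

··██─██·
─███─███
─███─███
────────
─███▲███
─███─███
··██─██·
········

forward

········
··██─██·
─███─███
─███─███
────▲───
─███─███
─███─███
··██─██·

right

········
·██─██··
███─███·
███─███·
────▲──·
███─███·
███─███·
·██─██··

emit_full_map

···██─██·
█─███─███
█─███─███
█─────▲──
──███─███
──███─███
···██─██·

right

········
██─██···
██─████·
██─████·
────▲──·
██─████·
██─████·
██─██···

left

········
·██─██··
███─████
███─████
────▲───
███─████
███─████
·██─██··

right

········
██─██···
██─████·
██─████·
────▲──·
██─████·
██─████·
██─██···

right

········
█─██····
█─█████·
█─█████·
────▲──·
█─█████·
█─█████·
█─██····

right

········
─██·····
─██████·
─██████·
────▲──·
─██████·
─██████·
─██·····

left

········
█─██····
█─██████
█─██████
────▲───
█─██████
█─██████
█─██····

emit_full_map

···██─██····
█─███─██████
█─███─██████
█───────▲───
──███─██████
──███─██████
···██─██····

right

········
─██·····
─██████·
─██████·
────▲──·
─██████·
─██████·
─██·····

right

········
██······
███████·
███████·
────▲──·
███████·
███████·
██······

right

········
█·······
███████·
███████·
────▲──·
███████·
███████·
█·······

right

········
········
███████·
███████·
────▲──·
███████·
███████·
········

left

········
█·······
████████
████████
────▲───
████████
████████
█·······

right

········
········
███████·
███████·
────▲──·
███████·
███████·
········

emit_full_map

···██─██·······
█─███─█████████
█─███─█████████
█───────────▲──
──███─█████████
──███─█████████
···██─██·······

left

········
█·······
████████
████████
────▲───
████████
████████
█·······

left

········
██······
████████
████████
────▲───
████████
████████
██······

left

········
─██·····
─███████
─███████
────▲───
─███████
─███████
─██·····

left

········
█─██····
█─██████
█─██████
────▲───
█─██████
█─██████
█─██····

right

········
─██·····
─███████
─███████
────▲───
─███████
─███████
─██·····

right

········
██······
████████
████████
────▲───
████████
████████
██······


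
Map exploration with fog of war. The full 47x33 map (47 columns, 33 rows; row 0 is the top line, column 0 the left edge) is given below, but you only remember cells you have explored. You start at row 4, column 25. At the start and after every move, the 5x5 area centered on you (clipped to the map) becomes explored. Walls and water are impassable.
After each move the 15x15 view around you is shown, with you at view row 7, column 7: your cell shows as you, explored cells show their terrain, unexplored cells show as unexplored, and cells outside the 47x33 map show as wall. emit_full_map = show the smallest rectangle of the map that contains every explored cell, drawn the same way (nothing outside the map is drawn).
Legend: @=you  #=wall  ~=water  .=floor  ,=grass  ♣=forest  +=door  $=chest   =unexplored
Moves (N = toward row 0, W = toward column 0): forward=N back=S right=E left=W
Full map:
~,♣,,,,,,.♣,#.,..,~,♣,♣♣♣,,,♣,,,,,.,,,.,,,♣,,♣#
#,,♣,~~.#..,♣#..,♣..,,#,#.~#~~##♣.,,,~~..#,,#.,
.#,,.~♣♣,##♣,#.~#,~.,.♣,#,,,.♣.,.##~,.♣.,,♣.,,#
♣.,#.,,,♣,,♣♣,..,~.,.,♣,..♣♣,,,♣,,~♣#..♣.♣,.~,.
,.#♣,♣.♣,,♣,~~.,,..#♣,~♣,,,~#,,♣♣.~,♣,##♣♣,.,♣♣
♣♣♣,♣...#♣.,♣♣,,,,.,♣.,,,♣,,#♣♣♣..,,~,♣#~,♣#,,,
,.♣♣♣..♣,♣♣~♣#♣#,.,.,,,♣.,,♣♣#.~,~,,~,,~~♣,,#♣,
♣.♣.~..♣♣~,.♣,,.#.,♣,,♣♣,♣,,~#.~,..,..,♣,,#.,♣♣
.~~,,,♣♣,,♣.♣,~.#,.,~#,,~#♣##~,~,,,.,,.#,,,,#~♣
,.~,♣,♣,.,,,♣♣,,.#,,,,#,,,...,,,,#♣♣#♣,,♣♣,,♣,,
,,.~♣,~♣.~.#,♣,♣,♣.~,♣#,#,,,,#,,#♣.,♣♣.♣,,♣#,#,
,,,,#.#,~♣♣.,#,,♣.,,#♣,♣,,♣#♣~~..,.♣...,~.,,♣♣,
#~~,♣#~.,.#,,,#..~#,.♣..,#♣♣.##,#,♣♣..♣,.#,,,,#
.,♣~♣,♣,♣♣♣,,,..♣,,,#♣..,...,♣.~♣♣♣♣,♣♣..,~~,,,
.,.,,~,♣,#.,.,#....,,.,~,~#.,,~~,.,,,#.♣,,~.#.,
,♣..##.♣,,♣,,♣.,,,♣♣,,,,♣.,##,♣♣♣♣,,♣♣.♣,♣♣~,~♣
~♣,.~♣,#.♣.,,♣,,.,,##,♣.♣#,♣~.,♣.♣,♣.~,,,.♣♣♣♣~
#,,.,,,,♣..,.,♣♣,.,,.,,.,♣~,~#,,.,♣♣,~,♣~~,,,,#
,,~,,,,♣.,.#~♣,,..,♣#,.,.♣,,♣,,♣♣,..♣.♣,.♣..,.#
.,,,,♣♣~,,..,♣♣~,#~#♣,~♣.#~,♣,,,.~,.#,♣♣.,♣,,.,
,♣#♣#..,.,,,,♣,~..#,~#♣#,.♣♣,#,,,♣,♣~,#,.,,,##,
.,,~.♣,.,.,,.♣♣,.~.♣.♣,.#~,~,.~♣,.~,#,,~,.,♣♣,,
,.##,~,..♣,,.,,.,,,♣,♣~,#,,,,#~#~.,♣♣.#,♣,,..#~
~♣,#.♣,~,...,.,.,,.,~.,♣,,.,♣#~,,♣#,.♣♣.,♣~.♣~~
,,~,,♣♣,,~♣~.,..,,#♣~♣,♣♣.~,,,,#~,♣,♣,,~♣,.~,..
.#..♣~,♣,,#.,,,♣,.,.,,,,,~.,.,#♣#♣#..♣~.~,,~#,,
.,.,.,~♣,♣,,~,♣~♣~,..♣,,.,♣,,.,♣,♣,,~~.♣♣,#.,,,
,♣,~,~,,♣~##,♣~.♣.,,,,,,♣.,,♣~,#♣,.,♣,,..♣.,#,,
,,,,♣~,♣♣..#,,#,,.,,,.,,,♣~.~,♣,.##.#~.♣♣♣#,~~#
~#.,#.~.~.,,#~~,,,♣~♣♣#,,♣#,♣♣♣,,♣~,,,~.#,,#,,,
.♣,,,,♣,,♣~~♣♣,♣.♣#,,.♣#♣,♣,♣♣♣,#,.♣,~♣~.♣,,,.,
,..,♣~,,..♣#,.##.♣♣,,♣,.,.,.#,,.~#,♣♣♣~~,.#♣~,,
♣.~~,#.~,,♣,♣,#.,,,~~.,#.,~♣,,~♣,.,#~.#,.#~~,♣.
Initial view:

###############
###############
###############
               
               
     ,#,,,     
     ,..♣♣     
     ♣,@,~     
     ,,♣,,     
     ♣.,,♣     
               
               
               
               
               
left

###############
###############
###############
               
               
     ♣,#,,,    
     ♣,..♣♣    
     ~♣@,,~    
     ,,,♣,,    
     ,♣.,,♣    
               
               
               
               
               

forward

###############
###############
###############
###############
               
     #,#.~     
     ♣,#,,,    
     ♣,@.♣♣    
     ~♣,,,~    
     ,,,♣,,    
     ,♣.,,♣    
               
               
               
               

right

###############
###############
###############
###############
               
    #,#.~#     
    ♣,#,,,     
    ♣,.@♣♣     
    ~♣,,,~     
    ,,,♣,,     
    ,♣.,,♣     
               
               
               
               

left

###############
###############
###############
###############
               
     #,#.~#    
     ♣,#,,,    
     ♣,@.♣♣    
     ~♣,,,~    
     ,,,♣,,    
     ,♣.,,♣    
               
               
               
               

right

###############
###############
###############
###############
               
    #,#.~#     
    ♣,#,,,     
    ♣,.@♣♣     
    ~♣,,,~     
    ,,,♣,,     
    ,♣.,,♣     
               
               
               
               

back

###############
###############
###############
               
    #,#.~#     
    ♣,#,,,     
    ♣,..♣♣     
    ~♣,@,~     
    ,,,♣,,     
    ,♣.,,♣     
               
               
               
               
               

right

###############
###############
###############
               
   #,#.~#      
   ♣,#,,,.     
   ♣,..♣♣,     
   ~♣,,@~#     
   ,,,♣,,#     
   ,♣.,,♣♣     
               
               
               
               
               

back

###############
###############
               
   #,#.~#      
   ♣,#,,,.     
   ♣,..♣♣,     
   ~♣,,,~#     
   ,,,♣@,#     
   ,♣.,,♣♣     
     ,♣,,~     
               
               
               
               
               

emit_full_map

#,#.~# 
♣,#,,,.
♣,..♣♣,
~♣,,,~#
,,,♣@,#
,♣.,,♣♣
  ,♣,,~

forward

###############
###############
###############
               
   #,#.~#      
   ♣,#,,,.     
   ♣,..♣♣,     
   ~♣,,@~#     
   ,,,♣,,#     
   ,♣.,,♣♣     
     ,♣,,~     
               
               
               
               

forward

###############
###############
###############
###############
               
   #,#.~#~     
   ♣,#,,,.     
   ♣,..@♣,     
   ~♣,,,~#     
   ,,,♣,,#     
   ,♣.,,♣♣     
     ,♣,,~     
               
               
               

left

###############
###############
###############
###############
               
    #,#.~#~    
    ♣,#,,,.    
    ♣,.@♣♣,    
    ~♣,,,~#    
    ,,,♣,,#    
    ,♣.,,♣♣    
      ,♣,,~    
               
               
               

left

###############
###############
###############
###############
               
     #,#.~#~   
     ♣,#,,,.   
     ♣,@.♣♣,   
     ~♣,,,~#   
     ,,,♣,,#   
     ,♣.,,♣♣   
       ,♣,,~   
               
               
               

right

###############
###############
###############
###############
               
    #,#.~#~    
    ♣,#,,,.    
    ♣,.@♣♣,    
    ~♣,,,~#    
    ,,,♣,,#    
    ,♣.,,♣♣    
      ,♣,,~    
               
               
               

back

###############
###############
###############
               
    #,#.~#~    
    ♣,#,,,.    
    ♣,..♣♣,    
    ~♣,@,~#    
    ,,,♣,,#    
    ,♣.,,♣♣    
      ,♣,,~    
               
               
               
               

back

###############
###############
               
    #,#.~#~    
    ♣,#,,,.    
    ♣,..♣♣,    
    ~♣,,,~#    
    ,,,@,,#    
    ,♣.,,♣♣    
     ♣,♣,,~    
               
               
               
               
               

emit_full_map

#,#.~#~
♣,#,,,.
♣,..♣♣,
~♣,,,~#
,,,@,,#
,♣.,,♣♣
 ♣,♣,,~


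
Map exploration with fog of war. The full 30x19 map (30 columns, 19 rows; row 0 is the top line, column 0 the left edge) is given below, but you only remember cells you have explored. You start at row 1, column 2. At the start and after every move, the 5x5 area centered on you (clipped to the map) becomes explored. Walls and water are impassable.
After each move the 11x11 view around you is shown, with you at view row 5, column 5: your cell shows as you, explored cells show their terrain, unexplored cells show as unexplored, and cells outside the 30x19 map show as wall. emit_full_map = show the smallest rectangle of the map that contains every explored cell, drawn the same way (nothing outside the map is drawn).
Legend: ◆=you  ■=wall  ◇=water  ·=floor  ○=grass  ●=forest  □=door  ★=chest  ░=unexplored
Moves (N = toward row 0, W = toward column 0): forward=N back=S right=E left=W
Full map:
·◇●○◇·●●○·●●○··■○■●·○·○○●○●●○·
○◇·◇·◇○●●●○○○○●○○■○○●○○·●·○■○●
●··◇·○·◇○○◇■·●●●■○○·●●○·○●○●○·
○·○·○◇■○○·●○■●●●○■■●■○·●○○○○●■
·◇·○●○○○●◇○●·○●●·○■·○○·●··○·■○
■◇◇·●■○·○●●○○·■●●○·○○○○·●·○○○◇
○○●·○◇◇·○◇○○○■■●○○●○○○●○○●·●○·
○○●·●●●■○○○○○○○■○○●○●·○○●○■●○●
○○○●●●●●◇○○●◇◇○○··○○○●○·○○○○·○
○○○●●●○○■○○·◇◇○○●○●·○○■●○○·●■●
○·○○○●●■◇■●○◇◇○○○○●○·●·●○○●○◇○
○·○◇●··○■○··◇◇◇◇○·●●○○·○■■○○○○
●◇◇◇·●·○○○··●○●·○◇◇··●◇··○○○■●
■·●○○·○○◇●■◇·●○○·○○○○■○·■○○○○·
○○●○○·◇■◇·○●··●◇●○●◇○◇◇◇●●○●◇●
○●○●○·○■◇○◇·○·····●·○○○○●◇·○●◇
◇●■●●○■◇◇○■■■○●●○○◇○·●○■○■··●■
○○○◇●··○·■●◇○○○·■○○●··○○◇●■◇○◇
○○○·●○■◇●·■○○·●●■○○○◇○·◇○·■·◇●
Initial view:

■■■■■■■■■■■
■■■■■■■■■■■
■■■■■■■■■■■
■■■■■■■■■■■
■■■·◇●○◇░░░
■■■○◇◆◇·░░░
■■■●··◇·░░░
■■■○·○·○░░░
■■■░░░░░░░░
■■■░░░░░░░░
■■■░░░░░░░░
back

■■■■■■■■■■■
■■■■■■■■■■■
■■■■■■■■■■■
■■■·◇●○◇░░░
■■■○◇·◇·░░░
■■■●·◆◇·░░░
■■■○·○·○░░░
■■■·◇·○●░░░
■■■░░░░░░░░
■■■░░░░░░░░
■■■░░░░░░░░

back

■■■■■■■■■■■
■■■■■■■■■■■
■■■·◇●○◇░░░
■■■○◇·◇·░░░
■■■●··◇·░░░
■■■○·◆·○░░░
■■■·◇·○●░░░
■■■■◇◇·●░░░
■■■░░░░░░░░
■■■░░░░░░░░
■■■░░░░░░░░

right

■■■■■■■■■■■
■■■■■■■■■■■
■■·◇●○◇░░░░
■■○◇·◇·◇░░░
■■●··◇·○░░░
■■○·○◆○◇░░░
■■·◇·○●○░░░
■■■◇◇·●■░░░
■■░░░░░░░░░
■■░░░░░░░░░
■■░░░░░░░░░

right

■■■■■■■■■■■
■■■■■■■■■■■
■·◇●○◇░░░░░
■○◇·◇·◇○░░░
■●··◇·○·░░░
■○·○·◆◇■░░░
■·◇·○●○○░░░
■■◇◇·●■○░░░
■░░░░░░░░░░
■░░░░░░░░░░
■░░░░░░░░░░

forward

■■■■■■■■■■■
■■■■■■■■■■■
■■■■■■■■■■■
■·◇●○◇·●░░░
■○◇·◇·◇○░░░
■●··◇◆○·░░░
■○·○·○◇■░░░
■·◇·○●○○░░░
■■◇◇·●■○░░░
■░░░░░░░░░░
■░░░░░░░░░░

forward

■■■■■■■■■■■
■■■■■■■■■■■
■■■■■■■■■■■
■■■■■■■■■■■
■·◇●○◇·●░░░
■○◇·◇◆◇○░░░
■●··◇·○·░░░
■○·○·○◇■░░░
■·◇·○●○○░░░
■■◇◇·●■○░░░
■░░░░░░░░░░

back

■■■■■■■■■■■
■■■■■■■■■■■
■■■■■■■■■■■
■·◇●○◇·●░░░
■○◇·◇·◇○░░░
■●··◇◆○·░░░
■○·○·○◇■░░░
■·◇·○●○○░░░
■■◇◇·●■○░░░
■░░░░░░░░░░
■░░░░░░░░░░

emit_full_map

·◇●○◇·●
○◇·◇·◇○
●··◇◆○·
○·○·○◇■
·◇·○●○○
■◇◇·●■○

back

■■■■■■■■■■■
■■■■■■■■■■■
■·◇●○◇·●░░░
■○◇·◇·◇○░░░
■●··◇·○·░░░
■○·○·◆◇■░░░
■·◇·○●○○░░░
■■◇◇·●■○░░░
■░░░░░░░░░░
■░░░░░░░░░░
■░░░░░░░░░░

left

■■■■■■■■■■■
■■■■■■■■■■■
■■·◇●○◇·●░░
■■○◇·◇·◇○░░
■■●··◇·○·░░
■■○·○◆○◇■░░
■■·◇·○●○○░░
■■■◇◇·●■○░░
■■░░░░░░░░░
■■░░░░░░░░░
■■░░░░░░░░░

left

■■■■■■■■■■■
■■■■■■■■■■■
■■■·◇●○◇·●░
■■■○◇·◇·◇○░
■■■●··◇·○·░
■■■○·◆·○◇■░
■■■·◇·○●○○░
■■■■◇◇·●■○░
■■■░░░░░░░░
■■■░░░░░░░░
■■■░░░░░░░░

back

■■■■■■■■■■■
■■■·◇●○◇·●░
■■■○◇·◇·◇○░
■■■●··◇·○·░
■■■○·○·○◇■░
■■■·◇◆○●○○░
■■■■◇◇·●■○░
■■■○○●·○░░░
■■■░░░░░░░░
■■■░░░░░░░░
■■■░░░░░░░░

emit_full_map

·◇●○◇·●
○◇·◇·◇○
●··◇·○·
○·○·○◇■
·◇◆○●○○
■◇◇·●■○
○○●·○░░

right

■■■■■■■■■■■
■■·◇●○◇·●░░
■■○◇·◇·◇○░░
■■●··◇·○·░░
■■○·○·○◇■░░
■■·◇·◆●○○░░
■■■◇◇·●■○░░
■■○○●·○◇░░░
■■░░░░░░░░░
■■░░░░░░░░░
■■░░░░░░░░░

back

■■·◇●○◇·●░░
■■○◇·◇·◇○░░
■■●··◇·○·░░
■■○·○·○◇■░░
■■·◇·○●○○░░
■■■◇◇◆●■○░░
■■○○●·○◇░░░
■■░○●·●●░░░
■■░░░░░░░░░
■■░░░░░░░░░
■■░░░░░░░░░

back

■■○◇·◇·◇○░░
■■●··◇·○·░░
■■○·○·○◇■░░
■■·◇·○●○○░░
■■■◇◇·●■○░░
■■○○●◆○◇░░░
■■░○●·●●░░░
■■░○○●●●░░░
■■░░░░░░░░░
■■░░░░░░░░░
■■░░░░░░░░░

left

■■■○◇·◇·◇○░
■■■●··◇·○·░
■■■○·○·○◇■░
■■■·◇·○●○○░
■■■■◇◇·●■○░
■■■○○◆·○◇░░
■■■○○●·●●░░
■■■○○○●●●░░
■■■░░░░░░░░
■■■░░░░░░░░
■■■░░░░░░░░

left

■■■■○◇·◇·◇○
■■■■●··◇·○·
■■■■○·○·○◇■
■■■■·◇·○●○○
■■■■■◇◇·●■○
■■■■○◆●·○◇░
■■■■○○●·●●░
■■■■○○○●●●░
■■■■░░░░░░░
■■■■░░░░░░░
■■■■░░░░░░░

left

■■■■■○◇·◇·◇
■■■■■●··◇·○
■■■■■○·○·○◇
■■■■■·◇·○●○
■■■■■■◇◇·●■
■■■■■◆○●·○◇
■■■■■○○●·●●
■■■■■○○○●●●
■■■■■░░░░░░
■■■■■░░░░░░
■■■■■░░░░░░

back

■■■■■●··◇·○
■■■■■○·○·○◇
■■■■■·◇·○●○
■■■■■■◇◇·●■
■■■■■○○●·○◇
■■■■■◆○●·●●
■■■■■○○○●●●
■■■■■○○○░░░
■■■■■░░░░░░
■■■■■░░░░░░
■■■■■░░░░░░

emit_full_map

·◇●○◇·●
○◇·◇·◇○
●··◇·○·
○·○·○◇■
·◇·○●○○
■◇◇·●■○
○○●·○◇░
◆○●·●●░
○○○●●●░
○○○░░░░


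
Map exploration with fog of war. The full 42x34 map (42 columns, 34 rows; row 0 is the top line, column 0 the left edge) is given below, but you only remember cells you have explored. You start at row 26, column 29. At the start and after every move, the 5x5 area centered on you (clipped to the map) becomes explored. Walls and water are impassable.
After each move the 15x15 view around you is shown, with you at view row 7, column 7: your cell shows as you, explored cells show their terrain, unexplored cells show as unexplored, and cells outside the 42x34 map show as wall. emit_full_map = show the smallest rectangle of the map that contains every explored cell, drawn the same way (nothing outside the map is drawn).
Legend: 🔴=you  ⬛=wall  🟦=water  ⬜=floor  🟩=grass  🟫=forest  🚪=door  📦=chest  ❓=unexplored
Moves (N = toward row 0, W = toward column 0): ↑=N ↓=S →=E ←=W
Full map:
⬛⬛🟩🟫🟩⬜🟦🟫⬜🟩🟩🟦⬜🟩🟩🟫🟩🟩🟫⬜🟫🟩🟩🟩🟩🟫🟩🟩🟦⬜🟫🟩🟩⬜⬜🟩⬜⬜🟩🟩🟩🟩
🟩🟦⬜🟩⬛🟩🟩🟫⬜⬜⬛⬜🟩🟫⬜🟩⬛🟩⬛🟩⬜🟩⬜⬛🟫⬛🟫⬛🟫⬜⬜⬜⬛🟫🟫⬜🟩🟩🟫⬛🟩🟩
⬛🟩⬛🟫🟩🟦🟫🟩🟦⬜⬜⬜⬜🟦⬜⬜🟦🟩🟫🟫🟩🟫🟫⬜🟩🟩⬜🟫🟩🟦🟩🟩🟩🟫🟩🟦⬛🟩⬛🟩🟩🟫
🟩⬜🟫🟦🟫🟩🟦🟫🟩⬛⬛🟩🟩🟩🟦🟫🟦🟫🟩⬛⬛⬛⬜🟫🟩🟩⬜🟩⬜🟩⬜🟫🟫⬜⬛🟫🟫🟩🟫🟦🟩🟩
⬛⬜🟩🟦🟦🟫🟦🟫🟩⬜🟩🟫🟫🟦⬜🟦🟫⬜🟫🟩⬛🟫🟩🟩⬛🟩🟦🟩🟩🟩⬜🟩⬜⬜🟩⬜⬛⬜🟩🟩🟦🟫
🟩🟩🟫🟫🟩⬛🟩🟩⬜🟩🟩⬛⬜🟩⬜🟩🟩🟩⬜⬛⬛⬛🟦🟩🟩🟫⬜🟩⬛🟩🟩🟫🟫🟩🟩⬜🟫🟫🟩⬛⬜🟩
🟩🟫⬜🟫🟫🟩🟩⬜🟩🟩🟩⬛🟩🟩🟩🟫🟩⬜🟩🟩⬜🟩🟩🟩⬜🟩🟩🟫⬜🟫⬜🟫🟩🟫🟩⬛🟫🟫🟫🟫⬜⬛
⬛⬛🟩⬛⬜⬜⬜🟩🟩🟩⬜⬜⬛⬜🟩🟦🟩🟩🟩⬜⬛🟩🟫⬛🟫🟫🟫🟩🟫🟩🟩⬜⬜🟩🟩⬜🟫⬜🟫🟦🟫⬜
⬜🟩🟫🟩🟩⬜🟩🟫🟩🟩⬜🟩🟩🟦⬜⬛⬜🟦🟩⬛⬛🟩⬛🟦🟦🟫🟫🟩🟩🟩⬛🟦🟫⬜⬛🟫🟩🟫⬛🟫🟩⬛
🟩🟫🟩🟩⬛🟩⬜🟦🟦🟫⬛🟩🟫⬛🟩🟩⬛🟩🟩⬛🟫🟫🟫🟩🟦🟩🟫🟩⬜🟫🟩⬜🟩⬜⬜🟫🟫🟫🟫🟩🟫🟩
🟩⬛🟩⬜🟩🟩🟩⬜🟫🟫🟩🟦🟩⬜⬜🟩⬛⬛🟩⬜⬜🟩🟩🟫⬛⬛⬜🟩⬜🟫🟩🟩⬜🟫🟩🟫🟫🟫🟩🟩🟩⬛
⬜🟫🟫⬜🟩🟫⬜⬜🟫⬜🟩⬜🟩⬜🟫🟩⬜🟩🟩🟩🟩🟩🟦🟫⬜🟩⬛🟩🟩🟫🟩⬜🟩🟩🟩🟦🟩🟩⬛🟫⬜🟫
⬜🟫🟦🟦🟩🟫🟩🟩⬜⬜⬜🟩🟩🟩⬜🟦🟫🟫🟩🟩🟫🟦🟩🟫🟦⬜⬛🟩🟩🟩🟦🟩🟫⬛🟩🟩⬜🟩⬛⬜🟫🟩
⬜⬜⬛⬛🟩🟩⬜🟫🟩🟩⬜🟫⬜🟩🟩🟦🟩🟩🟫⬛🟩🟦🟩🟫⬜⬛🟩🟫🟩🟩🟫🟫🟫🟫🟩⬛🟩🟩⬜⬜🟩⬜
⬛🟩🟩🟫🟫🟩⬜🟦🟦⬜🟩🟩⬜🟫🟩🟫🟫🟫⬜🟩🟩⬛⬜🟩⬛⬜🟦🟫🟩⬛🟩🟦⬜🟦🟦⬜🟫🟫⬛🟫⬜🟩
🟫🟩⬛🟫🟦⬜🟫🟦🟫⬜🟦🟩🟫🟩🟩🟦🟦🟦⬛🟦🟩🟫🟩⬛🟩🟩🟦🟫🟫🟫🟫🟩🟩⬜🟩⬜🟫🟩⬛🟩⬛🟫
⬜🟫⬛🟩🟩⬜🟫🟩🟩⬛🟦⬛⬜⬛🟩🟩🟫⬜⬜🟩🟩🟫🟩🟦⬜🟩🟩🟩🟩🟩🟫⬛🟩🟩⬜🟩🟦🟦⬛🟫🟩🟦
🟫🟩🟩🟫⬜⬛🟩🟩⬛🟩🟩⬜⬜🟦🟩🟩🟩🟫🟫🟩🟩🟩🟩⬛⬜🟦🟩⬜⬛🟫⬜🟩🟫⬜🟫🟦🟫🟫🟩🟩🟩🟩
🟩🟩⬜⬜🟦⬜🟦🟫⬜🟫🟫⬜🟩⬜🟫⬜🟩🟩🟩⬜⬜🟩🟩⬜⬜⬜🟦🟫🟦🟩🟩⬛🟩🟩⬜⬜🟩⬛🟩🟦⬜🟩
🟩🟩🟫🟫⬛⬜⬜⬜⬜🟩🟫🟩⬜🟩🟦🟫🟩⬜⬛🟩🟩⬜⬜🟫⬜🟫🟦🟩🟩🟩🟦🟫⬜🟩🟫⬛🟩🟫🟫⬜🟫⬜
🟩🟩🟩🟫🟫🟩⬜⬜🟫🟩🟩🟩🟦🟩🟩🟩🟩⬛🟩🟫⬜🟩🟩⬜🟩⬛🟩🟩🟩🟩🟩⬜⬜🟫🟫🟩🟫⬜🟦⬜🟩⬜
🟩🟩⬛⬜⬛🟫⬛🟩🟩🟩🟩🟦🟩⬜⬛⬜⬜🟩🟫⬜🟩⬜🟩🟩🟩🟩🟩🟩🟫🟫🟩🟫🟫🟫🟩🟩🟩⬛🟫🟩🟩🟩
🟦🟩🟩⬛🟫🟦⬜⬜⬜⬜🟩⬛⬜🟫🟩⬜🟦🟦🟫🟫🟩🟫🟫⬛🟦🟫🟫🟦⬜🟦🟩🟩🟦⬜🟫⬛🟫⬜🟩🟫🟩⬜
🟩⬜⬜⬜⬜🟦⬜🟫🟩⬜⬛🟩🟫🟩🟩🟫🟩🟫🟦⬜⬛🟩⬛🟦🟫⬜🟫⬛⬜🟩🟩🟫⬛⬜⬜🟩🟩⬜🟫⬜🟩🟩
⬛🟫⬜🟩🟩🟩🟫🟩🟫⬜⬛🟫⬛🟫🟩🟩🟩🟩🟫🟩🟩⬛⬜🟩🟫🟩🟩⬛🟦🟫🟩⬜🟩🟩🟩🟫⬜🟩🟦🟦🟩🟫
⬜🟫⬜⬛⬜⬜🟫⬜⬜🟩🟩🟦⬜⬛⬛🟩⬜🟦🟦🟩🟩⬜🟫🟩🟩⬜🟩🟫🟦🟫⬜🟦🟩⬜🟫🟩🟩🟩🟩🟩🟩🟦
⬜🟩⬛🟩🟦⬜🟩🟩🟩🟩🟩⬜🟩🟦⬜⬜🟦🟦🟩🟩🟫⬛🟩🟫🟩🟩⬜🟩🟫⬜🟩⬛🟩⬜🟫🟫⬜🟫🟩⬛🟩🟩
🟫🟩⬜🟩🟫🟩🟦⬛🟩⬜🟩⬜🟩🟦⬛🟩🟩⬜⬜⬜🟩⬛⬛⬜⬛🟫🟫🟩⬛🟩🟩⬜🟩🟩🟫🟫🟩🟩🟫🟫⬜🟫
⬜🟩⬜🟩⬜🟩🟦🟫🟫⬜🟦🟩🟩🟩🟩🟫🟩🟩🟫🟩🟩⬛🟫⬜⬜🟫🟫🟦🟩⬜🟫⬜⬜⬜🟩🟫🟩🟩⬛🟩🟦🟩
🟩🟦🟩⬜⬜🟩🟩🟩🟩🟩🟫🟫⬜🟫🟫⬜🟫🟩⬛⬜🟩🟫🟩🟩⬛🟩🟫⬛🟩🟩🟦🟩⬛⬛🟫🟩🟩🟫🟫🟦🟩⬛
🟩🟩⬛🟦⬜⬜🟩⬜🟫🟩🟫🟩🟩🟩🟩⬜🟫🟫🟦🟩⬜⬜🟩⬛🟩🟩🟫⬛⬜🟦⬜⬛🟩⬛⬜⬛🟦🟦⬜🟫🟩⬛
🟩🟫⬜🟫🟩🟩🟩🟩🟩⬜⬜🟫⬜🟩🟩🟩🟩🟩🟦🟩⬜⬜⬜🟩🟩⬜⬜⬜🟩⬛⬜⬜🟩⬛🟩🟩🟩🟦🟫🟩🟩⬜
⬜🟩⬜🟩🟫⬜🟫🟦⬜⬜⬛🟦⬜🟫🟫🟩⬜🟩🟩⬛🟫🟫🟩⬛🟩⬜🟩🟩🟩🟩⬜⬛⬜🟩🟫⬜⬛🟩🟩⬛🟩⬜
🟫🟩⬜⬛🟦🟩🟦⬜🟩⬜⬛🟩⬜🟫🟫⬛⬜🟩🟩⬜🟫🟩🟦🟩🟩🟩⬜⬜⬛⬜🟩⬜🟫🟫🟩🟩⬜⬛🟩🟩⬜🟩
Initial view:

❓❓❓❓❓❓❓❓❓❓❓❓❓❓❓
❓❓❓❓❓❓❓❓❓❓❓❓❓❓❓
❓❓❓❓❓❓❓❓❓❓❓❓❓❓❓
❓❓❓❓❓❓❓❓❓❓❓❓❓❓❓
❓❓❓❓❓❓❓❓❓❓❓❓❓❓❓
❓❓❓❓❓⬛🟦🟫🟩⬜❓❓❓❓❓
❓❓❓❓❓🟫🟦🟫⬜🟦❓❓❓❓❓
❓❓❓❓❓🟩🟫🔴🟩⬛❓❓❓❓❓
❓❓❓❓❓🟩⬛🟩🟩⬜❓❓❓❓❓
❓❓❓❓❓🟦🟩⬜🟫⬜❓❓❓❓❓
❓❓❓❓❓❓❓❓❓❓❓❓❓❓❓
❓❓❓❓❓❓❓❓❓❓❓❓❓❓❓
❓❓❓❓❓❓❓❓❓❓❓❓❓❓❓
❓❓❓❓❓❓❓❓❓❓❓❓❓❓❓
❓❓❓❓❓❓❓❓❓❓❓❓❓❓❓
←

❓❓❓❓❓❓❓❓❓❓❓❓❓❓❓
❓❓❓❓❓❓❓❓❓❓❓❓❓❓❓
❓❓❓❓❓❓❓❓❓❓❓❓❓❓❓
❓❓❓❓❓❓❓❓❓❓❓❓❓❓❓
❓❓❓❓❓❓❓❓❓❓❓❓❓❓❓
❓❓❓❓❓🟩⬛🟦🟫🟩⬜❓❓❓❓
❓❓❓❓❓🟩🟫🟦🟫⬜🟦❓❓❓❓
❓❓❓❓❓⬜🟩🔴⬜🟩⬛❓❓❓❓
❓❓❓❓❓🟫🟩⬛🟩🟩⬜❓❓❓❓
❓❓❓❓❓🟫🟦🟩⬜🟫⬜❓❓❓❓
❓❓❓❓❓❓❓❓❓❓❓❓❓❓❓
❓❓❓❓❓❓❓❓❓❓❓❓❓❓❓
❓❓❓❓❓❓❓❓❓❓❓❓❓❓❓
❓❓❓❓❓❓❓❓❓❓❓❓❓❓❓
❓❓❓❓❓❓❓❓❓❓❓❓❓❓❓

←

❓❓❓❓❓❓❓❓❓❓❓❓❓❓❓
❓❓❓❓❓❓❓❓❓❓❓❓❓❓❓
❓❓❓❓❓❓❓❓❓❓❓❓❓❓❓
❓❓❓❓❓❓❓❓❓❓❓❓❓❓❓
❓❓❓❓❓❓❓❓❓❓❓❓❓❓❓
❓❓❓❓❓🟩🟩⬛🟦🟫🟩⬜❓❓❓
❓❓❓❓❓⬜🟩🟫🟦🟫⬜🟦❓❓❓
❓❓❓❓❓🟩⬜🔴🟫⬜🟩⬛❓❓❓
❓❓❓❓❓🟫🟫🟩⬛🟩🟩⬜❓❓❓
❓❓❓❓❓🟫🟫🟦🟩⬜🟫⬜❓❓❓
❓❓❓❓❓❓❓❓❓❓❓❓❓❓❓
❓❓❓❓❓❓❓❓❓❓❓❓❓❓❓
❓❓❓❓❓❓❓❓❓❓❓❓❓❓❓
❓❓❓❓❓❓❓❓❓❓❓❓❓❓❓
❓❓❓❓❓❓❓❓❓❓❓❓❓❓❓

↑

❓❓❓❓❓❓❓❓❓❓❓❓❓❓❓
❓❓❓❓❓❓❓❓❓❓❓❓❓❓❓
❓❓❓❓❓❓❓❓❓❓❓❓❓❓❓
❓❓❓❓❓❓❓❓❓❓❓❓❓❓❓
❓❓❓❓❓❓❓❓❓❓❓❓❓❓❓
❓❓❓❓❓⬜🟫⬛⬜🟩❓❓❓❓❓
❓❓❓❓❓🟩🟩⬛🟦🟫🟩⬜❓❓❓
❓❓❓❓❓⬜🟩🔴🟦🟫⬜🟦❓❓❓
❓❓❓❓❓🟩⬜🟩🟫⬜🟩⬛❓❓❓
❓❓❓❓❓🟫🟫🟩⬛🟩🟩⬜❓❓❓
❓❓❓❓❓🟫🟫🟦🟩⬜🟫⬜❓❓❓
❓❓❓❓❓❓❓❓❓❓❓❓❓❓❓
❓❓❓❓❓❓❓❓❓❓❓❓❓❓❓
❓❓❓❓❓❓❓❓❓❓❓❓❓❓❓
❓❓❓❓❓❓❓❓❓❓❓❓❓❓❓

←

❓❓❓❓❓❓❓❓❓❓❓❓❓❓❓
❓❓❓❓❓❓❓❓❓❓❓❓❓❓❓
❓❓❓❓❓❓❓❓❓❓❓❓❓❓❓
❓❓❓❓❓❓❓❓❓❓❓❓❓❓❓
❓❓❓❓❓❓❓❓❓❓❓❓❓❓❓
❓❓❓❓❓🟫⬜🟫⬛⬜🟩❓❓❓❓
❓❓❓❓❓🟫🟩🟩⬛🟦🟫🟩⬜❓❓
❓❓❓❓❓🟩⬜🔴🟫🟦🟫⬜🟦❓❓
❓❓❓❓❓🟩🟩⬜🟩🟫⬜🟩⬛❓❓
❓❓❓❓❓⬛🟫🟫🟩⬛🟩🟩⬜❓❓
❓❓❓❓❓❓🟫🟫🟦🟩⬜🟫⬜❓❓
❓❓❓❓❓❓❓❓❓❓❓❓❓❓❓
❓❓❓❓❓❓❓❓❓❓❓❓❓❓❓
❓❓❓❓❓❓❓❓❓❓❓❓❓❓❓
❓❓❓❓❓❓❓❓❓❓❓❓❓❓❓

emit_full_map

🟫⬜🟫⬛⬜🟩❓❓
🟫🟩🟩⬛🟦🟫🟩⬜
🟩⬜🔴🟫🟦🟫⬜🟦
🟩🟩⬜🟩🟫⬜🟩⬛
⬛🟫🟫🟩⬛🟩🟩⬜
❓🟫🟫🟦🟩⬜🟫⬜

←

❓❓❓❓❓❓❓❓❓❓❓❓❓❓❓
❓❓❓❓❓❓❓❓❓❓❓❓❓❓❓
❓❓❓❓❓❓❓❓❓❓❓❓❓❓❓
❓❓❓❓❓❓❓❓❓❓❓❓❓❓❓
❓❓❓❓❓❓❓❓❓❓❓❓❓❓❓
❓❓❓❓❓🟦🟫⬜🟫⬛⬜🟩❓❓❓
❓❓❓❓❓🟩🟫🟩🟩⬛🟦🟫🟩⬜❓
❓❓❓❓❓🟩🟩🔴🟩🟫🟦🟫⬜🟦❓
❓❓❓❓❓🟫🟩🟩⬜🟩🟫⬜🟩⬛❓
❓❓❓❓❓⬜⬛🟫🟫🟩⬛🟩🟩⬜❓
❓❓❓❓❓❓❓🟫🟫🟦🟩⬜🟫⬜❓
❓❓❓❓❓❓❓❓❓❓❓❓❓❓❓
❓❓❓❓❓❓❓❓❓❓❓❓❓❓❓
❓❓❓❓❓❓❓❓❓❓❓❓❓❓❓
❓❓❓❓❓❓❓❓❓❓❓❓❓❓❓

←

❓❓❓❓❓❓❓❓❓❓❓❓❓❓❓
❓❓❓❓❓❓❓❓❓❓❓❓❓❓❓
❓❓❓❓❓❓❓❓❓❓❓❓❓❓❓
❓❓❓❓❓❓❓❓❓❓❓❓❓❓❓
❓❓❓❓❓❓❓❓❓❓❓❓❓❓❓
❓❓❓❓❓⬛🟦🟫⬜🟫⬛⬜🟩❓❓
❓❓❓❓❓⬜🟩🟫🟩🟩⬛🟦🟫🟩⬜
❓❓❓❓❓🟫🟩🔴⬜🟩🟫🟦🟫⬜🟦
❓❓❓❓❓🟩🟫🟩🟩⬜🟩🟫⬜🟩⬛
❓❓❓❓❓⬛⬜⬛🟫🟫🟩⬛🟩🟩⬜
❓❓❓❓❓❓❓❓🟫🟫🟦🟩⬜🟫⬜
❓❓❓❓❓❓❓❓❓❓❓❓❓❓❓
❓❓❓❓❓❓❓❓❓❓❓❓❓❓❓
❓❓❓❓❓❓❓❓❓❓❓❓❓❓❓
❓❓❓❓❓❓❓❓❓❓❓❓❓❓❓

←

❓❓❓❓❓❓❓❓❓❓❓❓❓❓❓
❓❓❓❓❓❓❓❓❓❓❓❓❓❓❓
❓❓❓❓❓❓❓❓❓❓❓❓❓❓❓
❓❓❓❓❓❓❓❓❓❓❓❓❓❓❓
❓❓❓❓❓❓❓❓❓❓❓❓❓❓❓
❓❓❓❓❓🟩⬛🟦🟫⬜🟫⬛⬜🟩❓
❓❓❓❓❓⬛⬜🟩🟫🟩🟩⬛🟦🟫🟩
❓❓❓❓❓⬜🟫🔴🟩⬜🟩🟫🟦🟫⬜
❓❓❓❓❓⬛🟩🟫🟩🟩⬜🟩🟫⬜🟩
❓❓❓❓❓⬛⬛⬜⬛🟫🟫🟩⬛🟩🟩
❓❓❓❓❓❓❓❓❓🟫🟫🟦🟩⬜🟫
❓❓❓❓❓❓❓❓❓❓❓❓❓❓❓
❓❓❓❓❓❓❓❓❓❓❓❓❓❓❓
❓❓❓❓❓❓❓❓❓❓❓❓❓❓❓
❓❓❓❓❓❓❓❓❓❓❓❓❓❓❓

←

❓❓❓❓❓❓❓❓❓❓❓❓❓❓❓
❓❓❓❓❓❓❓❓❓❓❓❓❓❓❓
❓❓❓❓❓❓❓❓❓❓❓❓❓❓❓
❓❓❓❓❓❓❓❓❓❓❓❓❓❓❓
❓❓❓❓❓❓❓❓❓❓❓❓❓❓❓
❓❓❓❓❓⬛🟩⬛🟦🟫⬜🟫⬛⬜🟩
❓❓❓❓❓🟩⬛⬜🟩🟫🟩🟩⬛🟦🟫
❓❓❓❓❓🟩⬜🔴🟩🟩⬜🟩🟫🟦🟫
❓❓❓❓❓🟫⬛🟩🟫🟩🟩⬜🟩🟫⬜
❓❓❓❓❓🟩⬛⬛⬜⬛🟫🟫🟩⬛🟩
❓❓❓❓❓❓❓❓❓❓🟫🟫🟦🟩⬜
❓❓❓❓❓❓❓❓❓❓❓❓❓❓❓
❓❓❓❓❓❓❓❓❓❓❓❓❓❓❓
❓❓❓❓❓❓❓❓❓❓❓❓❓❓❓
❓❓❓❓❓❓❓❓❓❓❓❓❓❓❓

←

❓❓❓❓❓❓❓❓❓❓❓❓❓❓❓
❓❓❓❓❓❓❓❓❓❓❓❓❓❓❓
❓❓❓❓❓❓❓❓❓❓❓❓❓❓❓
❓❓❓❓❓❓❓❓❓❓❓❓❓❓❓
❓❓❓❓❓❓❓❓❓❓❓❓❓❓❓
❓❓❓❓❓⬜⬛🟩⬛🟦🟫⬜🟫⬛⬜
❓❓❓❓❓🟩🟩⬛⬜🟩🟫🟩🟩⬛🟦
❓❓❓❓❓🟩🟩🔴🟫🟩🟩⬜🟩🟫🟦
❓❓❓❓❓🟩🟫⬛🟩🟫🟩🟩⬜🟩🟫
❓❓❓❓❓⬜🟩⬛⬛⬜⬛🟫🟫🟩⬛
❓❓❓❓❓❓❓❓❓❓❓🟫🟫🟦🟩
❓❓❓❓❓❓❓❓❓❓❓❓❓❓❓
❓❓❓❓❓❓❓❓❓❓❓❓❓❓❓
❓❓❓❓❓❓❓❓❓❓❓❓❓❓❓
❓❓❓❓❓❓❓❓❓❓❓❓❓❓❓

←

❓❓❓❓❓❓❓❓❓❓❓❓❓❓❓
❓❓❓❓❓❓❓❓❓❓❓❓❓❓❓
❓❓❓❓❓❓❓❓❓❓❓❓❓❓❓
❓❓❓❓❓❓❓❓❓❓❓❓❓❓❓
❓❓❓❓❓❓❓❓❓❓❓❓❓❓❓
❓❓❓❓❓🟦⬜⬛🟩⬛🟦🟫⬜🟫⬛
❓❓❓❓❓🟫🟩🟩⬛⬜🟩🟫🟩🟩⬛
❓❓❓❓❓🟦🟩🔴⬜🟫🟩🟩⬜🟩🟫
❓❓❓❓❓🟩🟩🟫⬛🟩🟫🟩🟩⬜🟩
❓❓❓❓❓⬜⬜🟩⬛⬛⬜⬛🟫🟫🟩
❓❓❓❓❓❓❓❓❓❓❓❓🟫🟫🟦
❓❓❓❓❓❓❓❓❓❓❓❓❓❓❓
❓❓❓❓❓❓❓❓❓❓❓❓❓❓❓
❓❓❓❓❓❓❓❓❓❓❓❓❓❓❓
❓❓❓❓❓❓❓❓❓❓❓❓❓❓❓

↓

❓❓❓❓❓❓❓❓❓❓❓❓❓❓❓
❓❓❓❓❓❓❓❓❓❓❓❓❓❓❓
❓❓❓❓❓❓❓❓❓❓❓❓❓❓❓
❓❓❓❓❓❓❓❓❓❓❓❓❓❓❓
❓❓❓❓❓🟦⬜⬛🟩⬛🟦🟫⬜🟫⬛
❓❓❓❓❓🟫🟩🟩⬛⬜🟩🟫🟩🟩⬛
❓❓❓❓❓🟦🟩🟩⬜🟫🟩🟩⬜🟩🟫
❓❓❓❓❓🟩🟩🔴⬛🟩🟫🟩🟩⬜🟩
❓❓❓❓❓⬜⬜🟩⬛⬛⬜⬛🟫🟫🟩
❓❓❓❓❓🟫🟩🟩⬛🟫❓❓🟫🟫🟦
❓❓❓❓❓❓❓❓❓❓❓❓❓❓❓
❓❓❓❓❓❓❓❓❓❓❓❓❓❓❓
❓❓❓❓❓❓❓❓❓❓❓❓❓❓❓
❓❓❓❓❓❓❓❓❓❓❓❓❓❓❓
❓❓❓❓❓❓❓❓❓❓❓❓❓❓❓

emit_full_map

🟦⬜⬛🟩⬛🟦🟫⬜🟫⬛⬜🟩❓❓
🟫🟩🟩⬛⬜🟩🟫🟩🟩⬛🟦🟫🟩⬜
🟦🟩🟩⬜🟫🟩🟩⬜🟩🟫🟦🟫⬜🟦
🟩🟩🔴⬛🟩🟫🟩🟩⬜🟩🟫⬜🟩⬛
⬜⬜🟩⬛⬛⬜⬛🟫🟫🟩⬛🟩🟩⬜
🟫🟩🟩⬛🟫❓❓🟫🟫🟦🟩⬜🟫⬜

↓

❓❓❓❓❓❓❓❓❓❓❓❓❓❓❓
❓❓❓❓❓❓❓❓❓❓❓❓❓❓❓
❓❓❓❓❓❓❓❓❓❓❓❓❓❓❓
❓❓❓❓❓🟦⬜⬛🟩⬛🟦🟫⬜🟫⬛
❓❓❓❓❓🟫🟩🟩⬛⬜🟩🟫🟩🟩⬛
❓❓❓❓❓🟦🟩🟩⬜🟫🟩🟩⬜🟩🟫
❓❓❓❓❓🟩🟩🟫⬛🟩🟫🟩🟩⬜🟩
❓❓❓❓❓⬜⬜🔴⬛⬛⬜⬛🟫🟫🟩
❓❓❓❓❓🟫🟩🟩⬛🟫❓❓🟫🟫🟦
❓❓❓❓❓⬛⬜🟩🟫🟩❓❓❓❓❓
❓❓❓❓❓❓❓❓❓❓❓❓❓❓❓
❓❓❓❓❓❓❓❓❓❓❓❓❓❓❓
❓❓❓❓❓❓❓❓❓❓❓❓❓❓❓
❓❓❓❓❓❓❓❓❓❓❓❓❓❓❓
⬛⬛⬛⬛⬛⬛⬛⬛⬛⬛⬛⬛⬛⬛⬛

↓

❓❓❓❓❓❓❓❓❓❓❓❓❓❓❓
❓❓❓❓❓❓❓❓❓❓❓❓❓❓❓
❓❓❓❓❓🟦⬜⬛🟩⬛🟦🟫⬜🟫⬛
❓❓❓❓❓🟫🟩🟩⬛⬜🟩🟫🟩🟩⬛
❓❓❓❓❓🟦🟩🟩⬜🟫🟩🟩⬜🟩🟫
❓❓❓❓❓🟩🟩🟫⬛🟩🟫🟩🟩⬜🟩
❓❓❓❓❓⬜⬜🟩⬛⬛⬜⬛🟫🟫🟩
❓❓❓❓❓🟫🟩🔴⬛🟫❓❓🟫🟫🟦
❓❓❓❓❓⬛⬜🟩🟫🟩❓❓❓❓❓
❓❓❓❓❓🟦🟩⬜⬜🟩❓❓❓❓❓
❓❓❓❓❓❓❓❓❓❓❓❓❓❓❓
❓❓❓❓❓❓❓❓❓❓❓❓❓❓❓
❓❓❓❓❓❓❓❓❓❓❓❓❓❓❓
⬛⬛⬛⬛⬛⬛⬛⬛⬛⬛⬛⬛⬛⬛⬛
⬛⬛⬛⬛⬛⬛⬛⬛⬛⬛⬛⬛⬛⬛⬛

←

❓❓❓❓❓❓❓❓❓❓❓❓❓❓❓
❓❓❓❓❓❓❓❓❓❓❓❓❓❓❓
❓❓❓❓❓❓🟦⬜⬛🟩⬛🟦🟫⬜🟫
❓❓❓❓❓❓🟫🟩🟩⬛⬜🟩🟫🟩🟩
❓❓❓❓❓❓🟦🟩🟩⬜🟫🟩🟩⬜🟩
❓❓❓❓❓🟦🟩🟩🟫⬛🟩🟫🟩🟩⬜
❓❓❓❓❓⬜⬜⬜🟩⬛⬛⬜⬛🟫🟫
❓❓❓❓❓🟩🟫🔴🟩⬛🟫❓❓🟫🟫
❓❓❓❓❓🟩⬛⬜🟩🟫🟩❓❓❓❓
❓❓❓❓❓🟫🟦🟩⬜⬜🟩❓❓❓❓
❓❓❓❓❓❓❓❓❓❓❓❓❓❓❓
❓❓❓❓❓❓❓❓❓❓❓❓❓❓❓
❓❓❓❓❓❓❓❓❓❓❓❓❓❓❓
⬛⬛⬛⬛⬛⬛⬛⬛⬛⬛⬛⬛⬛⬛⬛
⬛⬛⬛⬛⬛⬛⬛⬛⬛⬛⬛⬛⬛⬛⬛

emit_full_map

❓🟦⬜⬛🟩⬛🟦🟫⬜🟫⬛⬜🟩❓❓
❓🟫🟩🟩⬛⬜🟩🟫🟩🟩⬛🟦🟫🟩⬜
❓🟦🟩🟩⬜🟫🟩🟩⬜🟩🟫🟦🟫⬜🟦
🟦🟩🟩🟫⬛🟩🟫🟩🟩⬜🟩🟫⬜🟩⬛
⬜⬜⬜🟩⬛⬛⬜⬛🟫🟫🟩⬛🟩🟩⬜
🟩🟫🔴🟩⬛🟫❓❓🟫🟫🟦🟩⬜🟫⬜
🟩⬛⬜🟩🟫🟩❓❓❓❓❓❓❓❓❓
🟫🟦🟩⬜⬜🟩❓❓❓❓❓❓❓❓❓
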